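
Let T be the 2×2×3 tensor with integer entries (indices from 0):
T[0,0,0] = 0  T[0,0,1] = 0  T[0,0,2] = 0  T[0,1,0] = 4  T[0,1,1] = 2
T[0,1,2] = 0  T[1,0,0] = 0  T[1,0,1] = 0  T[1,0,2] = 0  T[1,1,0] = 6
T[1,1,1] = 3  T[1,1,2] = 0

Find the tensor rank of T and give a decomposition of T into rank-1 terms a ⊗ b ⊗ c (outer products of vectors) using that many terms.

rank(T) = 1

Lower bound: T ≠ 0 (e.g. T[0,1,0] = 4), so rank(T) ≥ 1.
Upper bound: if T = a ⊗ b ⊗ c then every fibre of T is a multiple of the corresponding factor, so read the factors off the fibres through the nonzero entry T[0,1,0] = 4.
The mode-1 fibre T[:,1,0] = [4, 6] gives a = (2, 3) (primitive direction); the mode-2 fibre T[0,:,0] = [0, 4] gives b = (0, 1); then c[k] = T[0,1,k] / (a[0]·b[1]) = [4, 2, 0] / 2 = (2, 1, 0).
Expanding (2, 3) ⊗ (0, 1) ⊗ (2, 1, 0) reproduces all 12 entries of T, so T = (2, 3) ⊗ (0, 1) ⊗ (2, 1, 0) and rank(T) ≤ 1.
These bounds meet, so rank(T) = 1.
Check entry T[0,1,0] = 4: (2)·(1)·(2) = 4.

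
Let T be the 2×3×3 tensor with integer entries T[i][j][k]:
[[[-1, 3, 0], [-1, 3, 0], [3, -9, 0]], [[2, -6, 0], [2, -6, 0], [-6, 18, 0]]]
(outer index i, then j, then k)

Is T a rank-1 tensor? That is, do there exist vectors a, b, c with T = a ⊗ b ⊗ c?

Yes

The mode-1 fibre T[:,0,0] = [-1, 2] gives a = [1, -2] (primitive direction); the mode-2 fibre T[0,:,0] = [-1, -1, 3] gives b = [1, 1, -3]; then c[k] = T[0,0,k] / (a[0]·b[0]) = [-1, 3, 0] / 1 = [-1, 3, 0].
Expanding [1, -2] ⊗ [1, 1, -3] ⊗ [-1, 3, 0] reproduces all 18 entries of T, so T = [1, -2] ⊗ [1, 1, -3] ⊗ [-1, 3, 0] and rank(T) ≤ 1.
Equivalently every frontal slice T[:,:,k] is c[k] times the rank-1 matrix [1, -2] ⊗ [1, 1, -3]. So T has rank 1 (it is nonzero).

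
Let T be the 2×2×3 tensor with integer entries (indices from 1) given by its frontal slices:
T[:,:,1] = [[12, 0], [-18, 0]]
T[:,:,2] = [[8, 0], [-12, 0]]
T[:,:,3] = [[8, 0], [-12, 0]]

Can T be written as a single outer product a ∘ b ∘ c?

Yes

If T = a ∘ b ∘ c then every fibre of T is a multiple of the corresponding factor, so read the factors off the fibres through the nonzero entry T[1,1,1] = 12.
The mode-1 fibre T[:,1,1] = [12, -18] gives a = [2, -3] (primitive direction); the mode-2 fibre T[1,:,1] = [12, 0] gives b = [1, 0]; then c[k] = T[1,1,k] / (a[1]·b[1]) = [12, 8, 8] / 2 = [6, 4, 4].
Expanding [2, -3] ∘ [1, 0] ∘ [6, 4, 4] reproduces all 12 entries of T, so T = [2, -3] ∘ [1, 0] ∘ [6, 4, 4] and rank(T) ≤ 1.
Equivalently every frontal slice T[:,:,k] is c[k] times the rank-1 matrix [2, -3] ∘ [1, 0]. So T has rank 1 (it is nonzero).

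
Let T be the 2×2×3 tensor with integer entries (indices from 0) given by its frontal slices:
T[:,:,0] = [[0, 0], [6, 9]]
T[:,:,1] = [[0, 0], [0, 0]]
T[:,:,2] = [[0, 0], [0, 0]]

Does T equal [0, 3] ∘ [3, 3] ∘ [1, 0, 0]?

Reconstruct entry (1,0,0) from the claimed factors: Σₗ aₗ[1]bₗ[0]cₗ[0] = (3)·(3)·(1) = 9, but T[1,0,0] = 6. The claim is false.

No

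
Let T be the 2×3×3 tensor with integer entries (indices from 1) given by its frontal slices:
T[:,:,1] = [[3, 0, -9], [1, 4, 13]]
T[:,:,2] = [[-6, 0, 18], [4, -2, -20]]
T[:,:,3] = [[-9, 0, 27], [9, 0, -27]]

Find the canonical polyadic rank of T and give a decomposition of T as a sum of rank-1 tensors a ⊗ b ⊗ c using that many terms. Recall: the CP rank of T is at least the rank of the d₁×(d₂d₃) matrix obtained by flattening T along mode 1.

Lower bound: in the mode-2 unfolding of T (rows indexed by j, columns by (i,k)) the 2×2 minor on rows j ∈ {1, 2}, columns (i,k) ∈ {(1,1), (2,1)} is det [[3, 1], [0, 4]] = 12 ≠ 0, so that unfolding has rank ≥ 2 and hence rank(T) ≥ 2 (CP rank is at least every unfolding rank, though it can be larger).
Upper bound: with S_k = T[:,:,k], the two rank-1 terms a₁b₁ᵀ, a₂b₂ᵀ are the rank-1 members of the pencil x·S₁ + y·S₂.
The 2×2 minor of x·S₁ + y·S₂ on rows {1,2}, columns {1,2} is 12·x² − 30·xy + 12·y² = 6·(x − 2·y)(2·x − y), vanishing at (x:y) = (2:1) and (1:2).
M₁ = 2·S₁ + S₂ = [[0, 0, 0], [6, 6, 6]] = 6·(0, 1)(1, 1, 1)ᵀ and M₂ = S₁ + 2·S₂ = [[-9, 0, 27], [9, 0, -27]] = (-9)·(1, -1)(1, 0, -3)ᵀ, so take a₁ = (0, 1), b₁ = (1, 1, 1), a₂ = (1, -1), b₂ = (1, 0, -3).
Each slice is an integer combination of E₁ = a₁b₁ᵀ and E₂ = a₂b₂ᵀ: S₁ = 4·E₁ + 3·E₂, S₂ = −2·E₁ − 6·E₂, S₃ = −9·E₂; reading off coefficients, c₁ = (4, -2, 0) and c₂ = (3, -6, -9).
Hence T = (0, 1) ⊗ (1, 1, 1) ⊗ (4, -2, 0) + (1, -1) ⊗ (1, 0, -3) ⊗ (3, -6, -9), so rank(T) ≤ 2.
These bounds meet, so rank(T) = 2.

rank(T) = 2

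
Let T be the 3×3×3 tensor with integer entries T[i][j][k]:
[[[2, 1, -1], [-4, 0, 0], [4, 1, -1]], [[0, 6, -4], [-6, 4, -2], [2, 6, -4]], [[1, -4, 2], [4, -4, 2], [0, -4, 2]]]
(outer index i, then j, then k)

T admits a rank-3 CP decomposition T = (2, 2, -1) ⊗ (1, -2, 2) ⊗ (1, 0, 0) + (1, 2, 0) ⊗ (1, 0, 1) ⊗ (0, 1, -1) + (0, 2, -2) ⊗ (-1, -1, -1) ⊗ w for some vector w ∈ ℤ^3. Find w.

w = (1, -2, 1)

Subtract the known terms from T to get the rank-1 residual R = (0, 2, -2) ⊗ (-1, -1, -1) ⊗ w, so R[i,j,k] = a[i]·b[j]·w[k]. Pick indices with nonzero a[1]·b[0] = (2)·(-1) = -2. Only the fibre through (1,0,·) is needed: R[1,0,:] = T[1,0,:] − Σₗ aₗ[1]bₗ[0]cₗ = [0, 6, -4] − (2)·(1)·(1, 0, 0) − (2)·(1)·(0, 1, -1) = [-2, 4, -2]. Then w[k] = R[1,0,k] / -2 for each k, giving w = [-2, 4, -2] / -2 = (1, -2, 1).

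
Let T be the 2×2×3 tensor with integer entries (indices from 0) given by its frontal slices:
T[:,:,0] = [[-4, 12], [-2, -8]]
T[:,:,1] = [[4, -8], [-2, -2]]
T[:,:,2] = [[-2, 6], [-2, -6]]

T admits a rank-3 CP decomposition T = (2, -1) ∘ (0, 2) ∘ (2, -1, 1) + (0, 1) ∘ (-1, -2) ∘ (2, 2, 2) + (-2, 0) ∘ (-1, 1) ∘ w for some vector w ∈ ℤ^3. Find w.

w = (-2, 2, -1)

Subtract the known terms from T to get the rank-1 residual R = (-2, 0) ∘ (-1, 1) ∘ w, so R[i,j,k] = a[i]·b[j]·w[k]. Pick indices with nonzero a[0]·b[0] = (-2)·(-1) = 2. Only the fibre through (0,0,·) is needed: R[0,0,:] = T[0,0,:] − Σₗ aₗ[0]bₗ[0]cₗ = [-4, 4, -2] − (2)·(0)·(2, -1, 1) − (0)·(-1)·(2, 2, 2) = [-4, 4, -2]. Then w[k] = R[0,0,k] / 2 for each k, giving w = [-4, 4, -2] / 2 = (-2, 2, -1).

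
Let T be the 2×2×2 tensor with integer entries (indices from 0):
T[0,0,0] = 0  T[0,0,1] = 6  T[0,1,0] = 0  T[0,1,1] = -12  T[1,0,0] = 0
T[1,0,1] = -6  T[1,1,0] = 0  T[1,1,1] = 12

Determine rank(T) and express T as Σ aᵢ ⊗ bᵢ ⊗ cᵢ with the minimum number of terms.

Lower bound: T ≠ 0 (e.g. T[0,0,1] = 6), so rank(T) ≥ 1.
Upper bound: if T = a ⊗ b ⊗ c then every fibre of T is a multiple of the corresponding factor, so read the factors off the fibres through the nonzero entry T[0,0,1] = 6.
The mode-1 fibre T[:,0,1] = [6, -6] gives a = [1, -1] (primitive direction); the mode-2 fibre T[0,:,1] = [6, -12] gives b = [1, -2]; then c[k] = T[0,0,k] / (a[0]·b[0]) = [0, 6] / 1 = [0, 6].
Expanding [1, -1] ⊗ [1, -2] ⊗ [0, 6] reproduces all 8 entries of T, so T = [1, -1] ⊗ [1, -2] ⊗ [0, 6] and rank(T) ≤ 1.
These bounds meet, so rank(T) = 1.

rank(T) = 1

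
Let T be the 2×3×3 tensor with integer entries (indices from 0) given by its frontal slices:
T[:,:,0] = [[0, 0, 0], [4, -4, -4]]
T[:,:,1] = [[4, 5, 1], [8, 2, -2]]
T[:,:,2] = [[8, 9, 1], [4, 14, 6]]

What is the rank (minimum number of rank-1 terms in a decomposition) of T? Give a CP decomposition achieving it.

rank(T) = 3

Lower bound: the mode-3 unfolding of T (rows indexed by k, columns by (i,j) = (0,0), (0,1), (0,2), (1,0), (1,1), (1,2)) is [[0, 0, 0, 4, -4, -4], [4, 5, 1, 8, 2, -2], [8, 9, 1, 4, 14, 6]].
There the 3×3 minor on rows k ∈ {0, 1, 2}, columns (i,j) ∈ {(0,0), (0,1), (1,0)} is det [[0, 0, 4], [4, 5, 8], [8, 9, 4]] = -16 ≠ 0, so this unfolding has rank ≥ 3; CP rank is at least every unfolding rank, so rank(T) ≥ 3. (This is only a lower bound: in general the CP rank may exceed every unfolding rank, so we still need to exhibit 3 rank-1 terms summing to T.)
Upper bound: T is a sum of 3 rank-1 terms, T = (0, 1) (x) (1, -1, -1) (x) (4, 4, -4) + (1, 1) (x) (1, 1, 0) (x) (0, 4, 8) + (1, 2) (x) (0, 1, 1) (x) (0, 1, 1) (written with every a and b primitive with positive leading entry and the scale carried by c; CP decompositions are not unique, and this one is verified by expanding entrywise), so rank(T) ≤ 3.
These bounds meet, so rank(T) = 3.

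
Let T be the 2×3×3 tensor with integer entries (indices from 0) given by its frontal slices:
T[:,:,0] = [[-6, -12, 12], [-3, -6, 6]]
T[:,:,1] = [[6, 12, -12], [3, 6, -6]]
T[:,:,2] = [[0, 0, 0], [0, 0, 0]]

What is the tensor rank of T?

1

Lower bound: T ≠ 0 (e.g. T[0,0,0] = -6), so rank(T) ≥ 1.
Upper bound: if T = a ⊗ b ⊗ c then every fibre of T is a multiple of the corresponding factor, so read the factors off the fibres through the nonzero entry T[0,0,0] = -6.
The mode-1 fibre T[:,0,0] = [-6, -3] gives a = [2, 1] (primitive direction); the mode-2 fibre T[0,:,0] = [-6, -12, 12] gives b = [1, 2, -2]; then c[k] = T[0,0,k] / (a[0]·b[0]) = [-6, 6, 0] / 2 = [-3, 3, 0].
Expanding [2, 1] ⊗ [1, 2, -2] ⊗ [-3, 3, 0] reproduces all 18 entries of T, so T = [2, 1] ⊗ [1, 2, -2] ⊗ [-3, 3, 0] and rank(T) ≤ 1.
These bounds meet, so rank(T) = 1.
Check entry T[0,1,0] = -12: (2)·(2)·(-3) = -12.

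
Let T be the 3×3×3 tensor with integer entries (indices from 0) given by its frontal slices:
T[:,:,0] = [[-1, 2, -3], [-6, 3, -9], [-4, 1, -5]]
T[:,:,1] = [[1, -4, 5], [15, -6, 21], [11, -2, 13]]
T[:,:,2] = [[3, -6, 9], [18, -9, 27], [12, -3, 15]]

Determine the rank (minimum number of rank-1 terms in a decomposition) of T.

2

Lower bound: the mode-1 unfolding of T (rows indexed by i, columns by (j,k) = (0,0), (0,1), (0,2), (1,0), (1,1), (1,2), (2,0), (2,1), (2,2)) is [[-1, 1, 3, 2, -4, -6, -3, 5, 9], [-6, 15, 18, 3, -6, -9, -9, 21, 27], [-4, 11, 12, 1, -2, -3, -5, 13, 15]].
There the 2×2 minor on rows i ∈ {0, 1}, columns (j,k) ∈ {(0,0), (0,1)} is det [[-1, 1], [-6, 15]] = -9 ≠ 0, so this unfolding has rank ≥ 2; CP rank is at least every unfolding rank, so rank(T) ≥ 2. (Unfolding ranks only ever bound the CP rank from below — rank(T) can be strictly larger than all of them — so the matching upper bound has to come from an explicit 2-term decomposition.)
Upper bound — finding two terms. Write S_k = T[:,:,k] for the frontal slices: S₀ = [[-1, 2, -3], [-6, 3, -9], [-4, 1, -5]], S₁ = [[1, -4, 5], [15, -6, 21], [11, -2, 13]], S₂ = [[3, -6, 9], [18, -9, 27], [12, -3, 15]].
If T = a₁ ⊗ b₁ ⊗ c₁ + a₂ ⊗ b₂ ⊗ c₂ then each S_k = c₁[k]·a₁b₁ᵀ + c₂[k]·a₂b₂ᵀ. S₀ and S₁ are linearly independent, so a₁b₁ᵀ and a₂b₂ᵀ must span the same plane of matrices: they are the rank-1 matrices of the form x·S₀ + y·S₁.
The 2×2 minor of x·S₀ + y·S₁ on rows {0,1}, columns {0,1} is 9·x² − 45·xy + 54·y² = 9·(x − 3·y)(x − 2·y), vanishing at (x:y) = (3:1) and (2:1).
M₁ = 3·S₀ + S₁ = [[-2, 2, -4], [-3, 3, -6], [-1, 1, -2]] = −(2, 3, 1)(1, -1, 2)ᵀ and M₂ = 2·S₀ + S₁ = [[-1, 0, -1], [3, 0, 3], [3, 0, 3]] = −(1, -3, -3)(1, 0, 1)ᵀ, so take a₁ = (2, 3, 1), b₁ = (1, -1, 2), a₂ = (1, -3, -3), b₂ = (1, 0, 1).
Each slice is an integer combination of E₁ = a₁b₁ᵀ and E₂ = a₂b₂ᵀ: S₀ = −E₁ + E₂, S₁ = 2·E₁ − 3·E₂, S₂ = 3·E₁ − 3·E₂; reading off coefficients, c₁ = (-1, 2, 3) and c₂ = (1, -3, -3).
Hence T = (2, 3, 1) ⊗ (1, -1, 2) ⊗ (-1, 2, 3) + (1, -3, -3) ⊗ (1, 0, 1) ⊗ (1, -3, -3), so rank(T) ≤ 2.
These bounds meet, so rank(T) = 2.
Check entry T[2,1,0] = 1: (1)·(-1)·(-1) + (-3)·(0)·(1) = 1.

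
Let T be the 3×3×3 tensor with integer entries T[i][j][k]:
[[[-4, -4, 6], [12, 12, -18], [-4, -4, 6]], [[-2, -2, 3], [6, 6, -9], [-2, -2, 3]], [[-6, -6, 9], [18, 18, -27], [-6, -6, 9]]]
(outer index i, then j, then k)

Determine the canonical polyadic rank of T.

Lower bound: T ≠ 0 (e.g. T[0,0,0] = -4), so rank(T) ≥ 1.
Upper bound: if T = a ⊗ b ⊗ c then every fibre of T is a multiple of the corresponding factor, so read the factors off the fibres through the nonzero entry T[0,0,0] = -4.
The mode-1 fibre T[:,0,0] = [-4, -2, -6] gives a = [2, 1, 3] (primitive direction); the mode-2 fibre T[0,:,0] = [-4, 12, -4] gives b = [1, -3, 1]; then c[k] = T[0,0,k] / (a[0]·b[0]) = [-4, -4, 6] / 2 = [-2, -2, 3].
Expanding [2, 1, 3] ⊗ [1, -3, 1] ⊗ [-2, -2, 3] reproduces all 27 entries of T, so T = [2, 1, 3] ⊗ [1, -3, 1] ⊗ [-2, -2, 3] and rank(T) ≤ 1.
These bounds meet, so rank(T) = 1.
Check entry T[1,0,0] = -2: (1)·(1)·(-2) = -2.

1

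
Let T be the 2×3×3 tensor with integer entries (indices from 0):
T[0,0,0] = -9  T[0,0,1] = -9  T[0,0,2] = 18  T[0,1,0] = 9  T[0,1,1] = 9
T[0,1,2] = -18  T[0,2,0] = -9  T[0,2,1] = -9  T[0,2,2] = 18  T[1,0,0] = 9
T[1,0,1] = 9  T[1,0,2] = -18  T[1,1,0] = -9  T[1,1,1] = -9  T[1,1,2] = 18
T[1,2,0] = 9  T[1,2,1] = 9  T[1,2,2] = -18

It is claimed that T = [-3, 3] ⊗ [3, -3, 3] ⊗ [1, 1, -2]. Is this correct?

Reconstruct entrywise from the claimed factors. For example, T[1,1,2] = 18 and Σₗ aₗ[1]bₗ[1]cₗ[2] = (3)·(-3)·(-2) = 18; checking all 18 entries, every one matches. The claim holds.

Yes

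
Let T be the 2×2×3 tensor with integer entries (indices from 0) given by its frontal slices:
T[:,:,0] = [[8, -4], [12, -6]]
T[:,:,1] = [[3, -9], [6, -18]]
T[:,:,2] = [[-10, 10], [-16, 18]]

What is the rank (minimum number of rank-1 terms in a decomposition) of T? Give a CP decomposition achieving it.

Lower bound: in the mode-3 unfolding of T (rows indexed by k, columns by (i,j)) the 2×2 minor on rows k ∈ {0, 1}, columns (i,j) ∈ {(0,0), (0,1)} is det [[8, -4], [3, -9]] = -60 ≠ 0, so that unfolding has rank ≥ 2 and hence rank(T) ≥ 2 (CP rank is at least every unfolding rank, though it can be larger).
Upper bound: with S_k = T[:,:,k], the two rank-1 terms a₁b₁ᵀ, a₂b₂ᵀ are the rank-1 members of the pencil x·S₀ + y·S₁.
det(x·S₀ + y·S₁) is −30·xy = (-30)·(y)(x), vanishing at (x:y) = (1:0) and (0:1).
M₁ = S₀ = [[8, -4], [12, -6]] = 2·[2, 3][2, -1]ᵀ and M₂ = S₁ = [[3, -9], [6, -18]] = 3·[1, 2][1, -3]ᵀ, so take a₁ = [2, 3], b₁ = [2, -1], a₂ = [1, 2], b₂ = [1, -3].
Each slice is an integer combination of E₁ = a₁b₁ᵀ and E₂ = a₂b₂ᵀ: S₀ = 2·E₁, S₁ = 3·E₂, S₂ = −2·E₁ − 2·E₂; reading off coefficients, c₁ = [2, 0, -2] and c₂ = [0, 3, -2].
Hence T = [2, 3] ⊗ [2, -1] ⊗ [2, 0, -2] + [1, 2] ⊗ [1, -3] ⊗ [0, 3, -2], so rank(T) ≤ 2.
These bounds meet, so rank(T) = 2.

rank(T) = 2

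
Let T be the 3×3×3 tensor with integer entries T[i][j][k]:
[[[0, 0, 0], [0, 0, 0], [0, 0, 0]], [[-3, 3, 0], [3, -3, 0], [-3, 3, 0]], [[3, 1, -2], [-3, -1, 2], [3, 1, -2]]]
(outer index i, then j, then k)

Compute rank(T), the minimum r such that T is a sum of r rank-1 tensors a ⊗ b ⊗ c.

Lower bound: in the mode-1 unfolding of T (rows indexed by i, columns by (j,k)) the 2×2 minor on rows i ∈ {1, 2}, columns (j,k) ∈ {(0,0), (0,1)} is det [[-3, 3], [3, 1]] = -12 ≠ 0, so that unfolding has rank ≥ 2 and hence rank(T) ≥ 2 (CP rank is at least every unfolding rank, though it can be larger).
Upper bound: T[:,j,:] = b[j]·M for every slice, with b = (1, -1, 1) and M = [[0, 0, 0], [-3, 3, 0], [3, 1, -2]] (rows i, columns k).
Row 0 of M is zero, so splitting by the other two rows, M = (0, 1, 0)(-3, 3, 0)ᵀ + (0, 0, 1)(3, 1, -2)ᵀ.
Hence T = (0, 1, 0) ⊗ (1, -1, 1) ⊗ (-3, 3, 0) + (0, 0, 1) ⊗ (1, -1, 1) ⊗ (3, 1, -2), so rank(T) ≤ 2.
These bounds meet, so rank(T) = 2.

2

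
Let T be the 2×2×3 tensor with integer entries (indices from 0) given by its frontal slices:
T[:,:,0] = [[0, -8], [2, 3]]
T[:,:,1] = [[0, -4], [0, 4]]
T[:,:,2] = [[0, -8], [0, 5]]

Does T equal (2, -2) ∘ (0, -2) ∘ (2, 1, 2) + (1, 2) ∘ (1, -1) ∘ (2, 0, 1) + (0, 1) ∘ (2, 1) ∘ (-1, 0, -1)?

Reconstruct entry (0,0,0) from the claimed factors: Σₗ aₗ[0]bₗ[0]cₗ[0] = (2)·(0)·(2) + (1)·(1)·(2) + (0)·(2)·(-1) = 2, but T[0,0,0] = 0. The claim is false.

No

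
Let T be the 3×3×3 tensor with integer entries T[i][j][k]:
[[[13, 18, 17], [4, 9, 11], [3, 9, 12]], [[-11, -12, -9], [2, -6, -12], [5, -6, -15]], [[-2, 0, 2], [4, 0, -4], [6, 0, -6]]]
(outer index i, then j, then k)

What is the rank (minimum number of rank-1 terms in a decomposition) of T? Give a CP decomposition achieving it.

Lower bound: the mode-3 unfolding of T (rows indexed by k, columns by (i,j) = (0,0), (0,1), (0,2), (1,0), (1,1), (1,2), (2,0), (2,1), (2,2)) is [[13, 4, 3, -11, 2, 5, -2, 4, 6], [18, 9, 9, -12, -6, -6, 0, 0, 0], [17, 11, 12, -9, -12, -15, 2, -4, -6]].
There the 2×2 minor on rows k ∈ {0, 1}, columns (i,j) ∈ {(0,0), (0,1)} is det [[13, 4], [18, 9]] = 45 ≠ 0, so this unfolding has rank ≥ 2; CP rank is at least every unfolding rank, so rank(T) ≥ 2. (Flattening ranks never certify an upper bound on CP rank; for that we must actually write T with 2 rank-1 terms.)
Upper bound — finding two terms. Write S_k = T[:,:,k] for the frontal slices: S₀ = [[13, 4, 3], [-11, 2, 5], [-2, 4, 6]], S₁ = [[18, 9, 9], [-12, -6, -6], [0, 0, 0]], S₂ = [[17, 11, 12], [-9, -12, -15], [2, -4, -6]].
If T = a₁ ∘ b₁ ∘ c₁ + a₂ ∘ b₂ ∘ c₂ then each S_k = c₁[k]·a₁b₁ᵀ + c₂[k]·a₂b₂ᵀ. S₀ and S₁ are linearly independent, so a₁b₁ᵀ and a₂b₂ᵀ must span the same plane of matrices: they are the rank-1 matrices of the form x·S₀ + y·S₁.
The 2×2 minor of x·S₀ + y·S₁ on rows {0,1}, columns {0,1} is 70·x² + 105·xy = 35·(2·x + 3·y)(x), vanishing at (x:y) = (3:-2) and (0:1).
M₁ = 3·S₀ − 2·S₁ = [[3, -6, -9], [-9, 18, 27], [-6, 12, 18]] = 3·[1, -3, -2][1, -2, -3]ᵀ and M₂ = S₁ = [[18, 9, 9], [-12, -6, -6], [0, 0, 0]] = 3·[3, -2, 0][2, 1, 1]ᵀ, so take a₁ = [1, -3, -2], b₁ = [1, -2, -3], a₂ = [3, -2, 0], b₂ = [2, 1, 1].
Each slice is an integer combination of E₁ = a₁b₁ᵀ and E₂ = a₂b₂ᵀ: S₀ = E₁ + 2·E₂, S₁ = 3·E₂, S₂ = −E₁ + 3·E₂; reading off coefficients, c₁ = [1, 0, -1] and c₂ = [2, 3, 3].
Hence T = [1, -3, -2] ∘ [1, -2, -3] ∘ [1, 0, -1] + [3, -2, 0] ∘ [2, 1, 1] ∘ [2, 3, 3], so rank(T) ≤ 2.
These bounds meet, so rank(T) = 2.
Check entry T[2,2,2] = -6: (-2)·(-3)·(-1) + (0)·(1)·(3) = -6.

rank(T) = 2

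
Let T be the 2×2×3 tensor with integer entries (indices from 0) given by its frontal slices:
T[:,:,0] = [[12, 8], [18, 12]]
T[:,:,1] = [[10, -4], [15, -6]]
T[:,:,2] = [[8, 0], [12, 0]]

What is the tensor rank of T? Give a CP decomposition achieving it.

Lower bound: the mode-3 unfolding of T (rows indexed by k, columns by (i,j) = (0,0), (0,1), (1,0), (1,1)) is [[12, 8, 18, 12], [10, -4, 15, -6], [8, 0, 12, 0]].
There the 2×2 minor on rows k ∈ {0, 1}, columns (i,j) ∈ {(0,0), (0,1)} is det [[12, 8], [10, -4]] = -128 ≠ 0, so this unfolding has rank ≥ 2; CP rank is at least every unfolding rank, so rank(T) ≥ 2. (Flattening ranks never certify an upper bound on CP rank; for that we must actually write T with 2 rank-1 terms.)
Upper bound — finding two terms. Every mode-1 slice of T is a multiple of one matrix: T[i,:,:] = a[i]·M with a = [2, 3] and M = [[6, 5, 4], [4, -2, 0]] (rows indexed by j, columns by k). So it suffices to write M as a sum of two rank-1 matrices.
Splitting M by its rows (j = 0, 1), M = [1, 0][6, 5, 4]ᵀ + [0, 1][4, -2, 0]ᵀ.
Hence T = [2, 3] ⊗ [1, 0] ⊗ [6, 5, 4] + [2, 3] ⊗ [0, 1] ⊗ [4, -2, 0], so rank(T) ≤ 2.
These bounds meet, so rank(T) = 2.

rank(T) = 2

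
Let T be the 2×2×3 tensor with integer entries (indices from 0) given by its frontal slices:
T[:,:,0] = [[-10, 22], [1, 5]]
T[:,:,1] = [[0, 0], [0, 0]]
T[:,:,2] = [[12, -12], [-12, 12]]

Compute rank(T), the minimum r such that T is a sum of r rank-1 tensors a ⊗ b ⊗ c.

2

Lower bound: the mode-1 unfolding of T (rows indexed by i, columns by (j,k) = (0,0), (0,1), (0,2), (1,0), (1,1), (1,2)) is [[-10, 0, 12, 22, 0, -12], [1, 0, -12, 5, 0, 12]].
There the 2×2 minor on rows i ∈ {0, 1}, columns (j,k) ∈ {(0,0), (0,2)} is det [[-10, 12], [1, -12]] = 108 ≠ 0, so this unfolding has rank ≥ 2; CP rank is at least every unfolding rank, so rank(T) ≥ 2. (Unfolding ranks only ever bound the CP rank from below — rank(T) can be strictly larger than all of them — so the matching upper bound has to come from an explicit 2-term decomposition.)
Upper bound — finding two terms. Write S_k = T[:,:,k] for the frontal slices: S₀ = [[-10, 22], [1, 5]], S₁ = [[0, 0], [0, 0]], S₂ = [[12, -12], [-12, 12]].
If T = a₁ ⊗ b₁ ⊗ c₁ + a₂ ⊗ b₂ ⊗ c₂ then each S_k = c₁[k]·a₁b₁ᵀ + c₂[k]·a₂b₂ᵀ. S₀ and S₂ are linearly independent, so a₁b₁ᵀ and a₂b₂ᵀ must span the same plane of matrices: they are the rank-1 matrices of the form x·S₀ + y·S₂.
det(x·S₀ + y·S₂) is −72·x² + 216·xy = (-72)·(x − 3·y)(x), vanishing at (x:y) = (3:1) and (0:1).
M₁ = 3·S₀ + S₂ = [[-18, 54], [-9, 27]] = (-9)·(2, 1)(1, -3)ᵀ and M₂ = S₂ = [[12, -12], [-12, 12]] = 12·(1, -1)(1, -1)ᵀ, so take a₁ = (2, 1), b₁ = (1, -3), a₂ = (1, -1), b₂ = (1, -1).
Each slice is an integer combination of E₁ = a₁b₁ᵀ and E₂ = a₂b₂ᵀ: S₀ = −3·E₁ − 4·E₂, S₁ = 0, S₂ = 12·E₂; reading off coefficients, c₁ = (-3, 0, 0) and c₂ = (-4, 0, 12).
Hence T = (2, 1) ⊗ (1, -3) ⊗ (-3, 0, 0) + (1, -1) ⊗ (1, -1) ⊗ (-4, 0, 12), so rank(T) ≤ 2.
These bounds meet, so rank(T) = 2.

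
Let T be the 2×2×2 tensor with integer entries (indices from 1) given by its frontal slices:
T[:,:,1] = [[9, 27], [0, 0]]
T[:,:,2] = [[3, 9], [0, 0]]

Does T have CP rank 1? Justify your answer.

If T = a ⊗ b ⊗ c then every fibre of T is a multiple of the corresponding factor, so read the factors off the fibres through the nonzero entry T[1,1,1] = 9.
The mode-1 fibre T[:,1,1] = [9, 0] gives a = [1, 0] (primitive direction); the mode-2 fibre T[1,:,1] = [9, 27] gives b = [1, 3]; then c[k] = T[1,1,k] / (a[1]·b[1]) = [9, 3] / 1 = [9, 3].
Expanding [1, 0] ⊗ [1, 3] ⊗ [9, 3] reproduces all 8 entries of T, so T = [1, 0] ⊗ [1, 3] ⊗ [9, 3] and rank(T) ≤ 1.
Equivalently every frontal slice T[:,:,k] is c[k] times the rank-1 matrix [1, 0] ⊗ [1, 3]. So T has rank 1 (it is nonzero).

Yes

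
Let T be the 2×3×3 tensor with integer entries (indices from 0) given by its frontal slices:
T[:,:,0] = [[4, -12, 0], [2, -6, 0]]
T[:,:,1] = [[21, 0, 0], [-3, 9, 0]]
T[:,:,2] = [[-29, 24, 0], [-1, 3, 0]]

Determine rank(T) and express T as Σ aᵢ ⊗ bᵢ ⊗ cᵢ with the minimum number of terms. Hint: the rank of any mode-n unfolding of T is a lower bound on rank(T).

Lower bound: the mode-3 unfolding of T (rows indexed by k, columns by (i,j) = (0,0), (0,1), (0,2), (1,0), (1,1), (1,2)) is [[4, -12, 0, 2, -6, 0], [21, 0, 0, -3, 9, 0], [-29, 24, 0, -1, 3, 0]].
There the 2×2 minor on rows k ∈ {0, 1}, columns (i,j) ∈ {(0,0), (0,1)} is det [[4, -12], [21, 0]] = 252 ≠ 0, so this unfolding has rank ≥ 2; CP rank is at least every unfolding rank, so rank(T) ≥ 2. (This is only a lower bound: in general the CP rank may exceed every unfolding rank, so we still need to exhibit 2 rank-1 terms summing to T.)
Upper bound — finding two terms. Write S_k = T[:,:,k] for the frontal slices: S₀ = [[4, -12, 0], [2, -6, 0]], S₁ = [[21, 0, 0], [-3, 9, 0]], S₂ = [[-29, 24, 0], [-1, 3, 0]].
If T = a₁ ⊗ b₁ ⊗ c₁ + a₂ ⊗ b₂ ⊗ c₂ then each S_k = c₁[k]·a₁b₁ᵀ + c₂[k]·a₂b₂ᵀ. S₀ and S₁ are linearly independent, so a₁b₁ᵀ and a₂b₂ᵀ must span the same plane of matrices: they are the rank-1 matrices of the form x·S₀ + y·S₁.
The 2×2 minor of x·S₀ + y·S₁ on rows {0,1}, columns {0,1} is −126·xy + 189·y² = (-63)·(2·x − 3·y)(y), vanishing at (x:y) = (3:2) and (1:0).
M₁ = 3·S₀ + 2·S₁ = [[54, -36, 0], [0, 0, 0]] = 18·[1, 0][3, -2, 0]ᵀ and M₂ = S₀ = [[4, -12, 0], [2, -6, 0]] = 2·[2, 1][1, -3, 0]ᵀ, so take a₁ = [1, 0], b₁ = [3, -2, 0], a₂ = [2, 1], b₂ = [1, -3, 0].
Each slice is an integer combination of E₁ = a₁b₁ᵀ and E₂ = a₂b₂ᵀ: S₀ = 2·E₂, S₁ = 9·E₁ − 3·E₂, S₂ = −9·E₁ − E₂; reading off coefficients, c₁ = [0, 9, -9] and c₂ = [2, -3, -1].
Hence T = [1, 0] ⊗ [3, -2, 0] ⊗ [0, 9, -9] + [2, 1] ⊗ [1, -3, 0] ⊗ [2, -3, -1], so rank(T) ≤ 2.
These bounds meet, so rank(T) = 2.
Check entry T[0,0,2] = -29: (1)·(3)·(-9) + (2)·(1)·(-1) = -29.

rank(T) = 2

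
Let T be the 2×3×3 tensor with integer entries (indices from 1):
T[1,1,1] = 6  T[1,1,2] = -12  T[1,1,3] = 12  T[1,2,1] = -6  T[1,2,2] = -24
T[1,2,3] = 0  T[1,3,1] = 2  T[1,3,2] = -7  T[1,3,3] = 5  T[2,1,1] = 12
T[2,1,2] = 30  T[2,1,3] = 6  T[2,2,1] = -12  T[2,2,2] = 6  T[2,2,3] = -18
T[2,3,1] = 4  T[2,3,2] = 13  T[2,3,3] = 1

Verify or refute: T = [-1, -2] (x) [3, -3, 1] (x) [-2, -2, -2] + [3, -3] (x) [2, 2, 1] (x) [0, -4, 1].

Reconstruct entry (1,1,2) from the claimed factors: Σₗ aₗ[1]bₗ[1]cₗ[2] = (-1)·(3)·(-2) + (3)·(2)·(-4) = -18, but T[1,1,2] = -12. The claim is false.

No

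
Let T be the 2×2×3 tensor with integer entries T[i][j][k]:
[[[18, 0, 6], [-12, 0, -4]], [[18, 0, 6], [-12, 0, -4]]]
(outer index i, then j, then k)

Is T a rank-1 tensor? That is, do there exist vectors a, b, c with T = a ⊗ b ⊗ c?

Yes

If T = a ⊗ b ⊗ c then every fibre of T is a multiple of the corresponding factor, so read the factors off the fibres through the nonzero entry T[0,0,0] = 18.
The mode-1 fibre T[:,0,0] = [18, 18] gives a = [1, 1] (primitive direction); the mode-2 fibre T[0,:,0] = [18, -12] gives b = [3, -2]; then c[k] = T[0,0,k] / (a[0]·b[0]) = [18, 0, 6] / 3 = [6, 0, 2].
Expanding [1, 1] ⊗ [3, -2] ⊗ [6, 0, 2] reproduces all 12 entries of T, so T = [1, 1] ⊗ [3, -2] ⊗ [6, 0, 2] and rank(T) ≤ 1.
Equivalently every frontal slice T[:,:,k] is c[k] times the rank-1 matrix [1, 1] ⊗ [3, -2]. So T has rank 1 (it is nonzero).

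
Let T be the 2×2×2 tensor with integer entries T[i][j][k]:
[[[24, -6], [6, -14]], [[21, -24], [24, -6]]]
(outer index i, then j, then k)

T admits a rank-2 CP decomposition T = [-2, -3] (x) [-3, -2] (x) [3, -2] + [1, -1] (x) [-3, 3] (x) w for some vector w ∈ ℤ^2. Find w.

w = [-2, -2]

Subtract the known terms from T to get the rank-1 residual R = [1, -1] (x) [-3, 3] (x) w, so R[i,j,k] = a[i]·b[j]·w[k]. Pick indices with nonzero a[0]·b[0] = (1)·(-3) = -3. Only the fibre through (0,0,·) is needed: R[0,0,:] = T[0,0,:] − Σₗ aₗ[0]bₗ[0]cₗ = [24, -6] − (-2)·(-3)·[3, -2] = [6, 6]. Then w[k] = R[0,0,k] / -3 for each k, giving w = [6, 6] / -3 = [-2, -2].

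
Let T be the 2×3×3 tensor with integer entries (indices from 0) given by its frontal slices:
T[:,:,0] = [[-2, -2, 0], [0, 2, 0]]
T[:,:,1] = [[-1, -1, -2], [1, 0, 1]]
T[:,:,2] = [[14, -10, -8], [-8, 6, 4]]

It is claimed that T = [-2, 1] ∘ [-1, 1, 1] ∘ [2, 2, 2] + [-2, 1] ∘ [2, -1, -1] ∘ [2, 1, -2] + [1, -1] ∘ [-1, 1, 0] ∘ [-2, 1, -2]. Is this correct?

Reconstruct entrywise from the claimed factors. For example, T[0,0,1] = -1 and Σₗ aₗ[0]bₗ[0]cₗ[1] = (-2)·(-1)·(2) + (-2)·(2)·(1) + (1)·(-1)·(1) = -1; checking all 18 entries, every one matches. The claim holds.

Yes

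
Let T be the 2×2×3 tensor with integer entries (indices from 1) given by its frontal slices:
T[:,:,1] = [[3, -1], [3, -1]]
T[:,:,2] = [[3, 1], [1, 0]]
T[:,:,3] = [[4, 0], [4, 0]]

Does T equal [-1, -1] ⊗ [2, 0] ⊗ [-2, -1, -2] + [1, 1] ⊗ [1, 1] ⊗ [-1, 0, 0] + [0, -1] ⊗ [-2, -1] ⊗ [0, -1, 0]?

No

Reconstruct entry (1,1,2) from the claimed factors: Σₗ aₗ[1]bₗ[1]cₗ[2] = (-1)·(2)·(-1) + (1)·(1)·(0) + (0)·(-2)·(-1) = 2, but T[1,1,2] = 3. The claim is false.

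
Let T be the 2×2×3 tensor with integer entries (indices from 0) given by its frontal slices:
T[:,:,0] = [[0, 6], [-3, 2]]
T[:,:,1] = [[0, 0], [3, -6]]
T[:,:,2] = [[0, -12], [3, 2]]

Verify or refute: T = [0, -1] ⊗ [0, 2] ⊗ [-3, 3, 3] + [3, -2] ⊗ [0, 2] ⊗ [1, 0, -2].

No

Reconstruct entry (1,0,0) from the claimed factors: Σₗ aₗ[1]bₗ[0]cₗ[0] = (-1)·(0)·(-3) + (-2)·(0)·(1) = 0, but T[1,0,0] = -3. The claim is false.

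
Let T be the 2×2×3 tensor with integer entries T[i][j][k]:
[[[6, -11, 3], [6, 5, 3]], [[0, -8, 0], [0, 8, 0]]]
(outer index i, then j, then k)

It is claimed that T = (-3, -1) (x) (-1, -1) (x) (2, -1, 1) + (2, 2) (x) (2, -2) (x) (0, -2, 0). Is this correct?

Reconstruct entry (1,0,0) from the claimed factors: Σₗ aₗ[1]bₗ[0]cₗ[0] = (-1)·(-1)·(2) + (2)·(2)·(0) = 2, but T[1,0,0] = 0. The claim is false.

No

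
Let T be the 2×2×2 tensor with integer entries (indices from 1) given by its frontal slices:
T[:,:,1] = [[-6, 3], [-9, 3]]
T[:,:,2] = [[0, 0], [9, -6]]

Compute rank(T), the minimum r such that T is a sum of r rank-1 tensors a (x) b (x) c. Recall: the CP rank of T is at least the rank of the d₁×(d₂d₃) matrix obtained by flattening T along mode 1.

2

Lower bound: in the mode-1 unfolding of T (rows indexed by i, columns by (j,k)) the 2×2 minor on rows i ∈ {1, 2}, columns (j,k) ∈ {(1,1), (1,2)} is det [[-6, 0], [-9, 9]] = -54 ≠ 0, so that unfolding has rank ≥ 2 and hence rank(T) ≥ 2 (CP rank is at least every unfolding rank, though it can be larger).
Upper bound: with S_k = T[:,:,k], the two rank-1 terms a₁b₁ᵀ, a₂b₂ᵀ are the rank-1 members of the pencil x·S₁ + y·S₂.
det(x·S₁ + y·S₂) is 9·x² + 9·xy = 9·(x + y)(x), vanishing at (x:y) = (1:-1) and (0:1).
M₁ = S₁ − S₂ = [[-6, 3], [-18, 9]] = (-3)·[1, 3][2, -1]ᵀ and M₂ = S₂ = [[0, 0], [9, -6]] = 3·[0, 1][3, -2]ᵀ, so take a₁ = [1, 3], b₁ = [2, -1], a₂ = [0, 1], b₂ = [3, -2].
Each slice is an integer combination of E₁ = a₁b₁ᵀ and E₂ = a₂b₂ᵀ: S₁ = −3·E₁ + 3·E₂, S₂ = 3·E₂; reading off coefficients, c₁ = [-3, 0] and c₂ = [3, 3].
Hence T = [1, 3] (x) [2, -1] (x) [-3, 0] + [0, 1] (x) [3, -2] (x) [3, 3], so rank(T) ≤ 2.
These bounds meet, so rank(T) = 2.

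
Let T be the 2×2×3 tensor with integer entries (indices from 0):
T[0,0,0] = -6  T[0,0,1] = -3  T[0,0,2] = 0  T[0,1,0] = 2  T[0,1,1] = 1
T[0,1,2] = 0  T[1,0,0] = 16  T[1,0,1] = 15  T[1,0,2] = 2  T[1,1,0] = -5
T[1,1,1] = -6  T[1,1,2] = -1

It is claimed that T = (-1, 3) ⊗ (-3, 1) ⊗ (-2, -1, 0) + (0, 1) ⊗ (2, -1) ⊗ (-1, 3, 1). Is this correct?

Yes

Reconstruct entrywise from the claimed factors. For example, T[0,0,0] = -6 and Σₗ aₗ[0]bₗ[0]cₗ[0] = (-1)·(-3)·(-2) + (0)·(2)·(-1) = -6; checking all 12 entries, every one matches. The claim holds.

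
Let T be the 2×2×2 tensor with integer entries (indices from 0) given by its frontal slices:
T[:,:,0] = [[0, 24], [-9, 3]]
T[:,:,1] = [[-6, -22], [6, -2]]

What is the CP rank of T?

2

Lower bound: the mode-1 unfolding of T (rows indexed by i, columns by (j,k) = (0,0), (0,1), (1,0), (1,1)) is [[0, -6, 24, -22], [-9, 6, 3, -2]].
There the 2×2 minor on rows i ∈ {0, 1}, columns (j,k) ∈ {(0,0), (0,1)} is det [[0, -6], [-9, 6]] = -54 ≠ 0, so this unfolding has rank ≥ 2; CP rank is at least every unfolding rank, so rank(T) ≥ 2. (This is only a lower bound: in general the CP rank may exceed every unfolding rank, so we still need to exhibit 2 rank-1 terms summing to T.)
Upper bound — finding two terms. Write S_k = T[:,:,k] for the frontal slices: S₀ = [[0, 24], [-9, 3]], S₁ = [[-6, -22], [6, -2]].
If T = a₁ ⊗ b₁ ⊗ c₁ + a₂ ⊗ b₂ ⊗ c₂ then each S_k = c₁[k]·a₁b₁ᵀ + c₂[k]·a₂b₂ᵀ. S₀ and S₁ are linearly independent, so a₁b₁ᵀ and a₂b₂ᵀ must span the same plane of matrices: they are the rank-1 matrices of the form x·S₀ + y·S₁.
det(x·S₀ + y·S₁) is 216·x² − 360·xy + 144·y² = 72·(3·x − 2·y)(x − y), vanishing at (x:y) = (2:3) and (1:1).
M₁ = 2·S₀ + 3·S₁ = [[-18, -18], [0, 0]] = (-18)·[1, 0][1, 1]ᵀ and M₂ = S₀ + S₁ = [[-6, 2], [-3, 1]] = −[2, 1][3, -1]ᵀ, so take a₁ = [1, 0], b₁ = [1, 1], a₂ = [2, 1], b₂ = [3, -1].
Each slice is an integer combination of E₁ = a₁b₁ᵀ and E₂ = a₂b₂ᵀ: S₀ = 18·E₁ − 3·E₂, S₁ = −18·E₁ + 2·E₂; reading off coefficients, c₁ = [18, -18] and c₂ = [-3, 2].
Hence T = [1, 0] ⊗ [1, 1] ⊗ [18, -18] + [2, 1] ⊗ [3, -1] ⊗ [-3, 2], so rank(T) ≤ 2.
These bounds meet, so rank(T) = 2.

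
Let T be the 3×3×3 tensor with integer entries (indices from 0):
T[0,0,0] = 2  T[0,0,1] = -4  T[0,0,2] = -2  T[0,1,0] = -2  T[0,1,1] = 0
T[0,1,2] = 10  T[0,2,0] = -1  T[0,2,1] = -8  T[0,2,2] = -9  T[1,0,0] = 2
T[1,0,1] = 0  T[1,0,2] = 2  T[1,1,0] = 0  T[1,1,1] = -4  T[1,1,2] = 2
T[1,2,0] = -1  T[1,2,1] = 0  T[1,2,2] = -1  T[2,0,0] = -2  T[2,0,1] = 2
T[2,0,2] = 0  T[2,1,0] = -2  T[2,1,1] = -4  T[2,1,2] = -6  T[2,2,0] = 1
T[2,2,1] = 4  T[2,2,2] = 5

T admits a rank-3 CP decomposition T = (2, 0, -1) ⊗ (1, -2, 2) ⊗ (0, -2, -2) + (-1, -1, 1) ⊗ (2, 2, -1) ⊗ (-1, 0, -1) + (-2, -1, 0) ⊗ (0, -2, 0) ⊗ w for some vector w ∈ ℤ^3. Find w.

Subtract the known terms from T to get the rank-1 residual R = (-2, -1, 0) ⊗ (0, -2, 0) ⊗ w, so R[i,j,k] = a[i]·b[j]·w[k]. Pick indices with nonzero a[0]·b[1] = (-2)·(-2) = 4. Only the fibre through (0,1,·) is needed: R[0,1,:] = T[0,1,:] − Σₗ aₗ[0]bₗ[1]cₗ = [-2, 0, 10] − (2)·(-2)·(0, -2, -2) − (-1)·(2)·(-1, 0, -1) = [-4, -8, 0]. Then w[k] = R[0,1,k] / 4 for each k, giving w = [-4, -8, 0] / 4 = (-1, -2, 0).

w = (-1, -2, 0)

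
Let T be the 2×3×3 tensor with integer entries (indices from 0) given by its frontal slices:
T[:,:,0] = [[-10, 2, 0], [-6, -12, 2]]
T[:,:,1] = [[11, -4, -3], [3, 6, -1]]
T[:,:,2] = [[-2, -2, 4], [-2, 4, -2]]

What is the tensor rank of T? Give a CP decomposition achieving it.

Lower bound: in the mode-2 unfolding of T (rows indexed by j, columns by (i,k)) the 3×3 minor on rows j ∈ {0, 1, 2}, columns (i,k) ∈ {(0,0), (0,1), (0,2)} is det [[-10, 11, -2], [2, -4, -2], [0, -3, 4]] = 144 ≠ 0, so that unfolding has rank ≥ 3 and hence rank(T) ≥ 3 (CP rank is at least every unfolding rank, though it can be larger).
Upper bound: T is a sum of 3 rank-1 terms, T = (1, -1) (x) (1, -2, 1) (x) (-2, 1, 2) + (1, 0) (x) (2, -1, -1) (x) (-2, 4, -2) + (1, 2) (x) (1, 1, 0) (x) (-4, 2, 0) (one valid choice — decompositions are not unique — normalised so each a, b is primitive with positive first nonzero entry; check it by expanding all entries), so rank(T) ≤ 3.
These bounds meet, so rank(T) = 3.

rank(T) = 3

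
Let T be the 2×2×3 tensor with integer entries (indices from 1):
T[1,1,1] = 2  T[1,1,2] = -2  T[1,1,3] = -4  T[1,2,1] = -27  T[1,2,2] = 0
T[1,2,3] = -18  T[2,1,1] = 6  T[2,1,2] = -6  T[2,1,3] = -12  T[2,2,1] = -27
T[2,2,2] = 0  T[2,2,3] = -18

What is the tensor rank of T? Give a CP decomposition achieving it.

rank(T) = 2

Lower bound: the mode-2 unfolding of T (rows indexed by j, columns by (i,k) = (1,1), (1,2), (1,3), (2,1), (2,2), (2,3)) is [[2, -2, -4, 6, -6, -12], [-27, 0, -18, -27, 0, -18]].
There the 2×2 minor on rows j ∈ {1, 2}, columns (i,k) ∈ {(1,1), (1,2)} is det [[2, -2], [-27, 0]] = -54 ≠ 0, so this unfolding has rank ≥ 2; CP rank is at least every unfolding rank, so rank(T) ≥ 2. (This is only a lower bound: in general the CP rank may exceed every unfolding rank, so we still need to exhibit 2 rank-1 terms summing to T.)
Upper bound — finding two terms. Write S_k = T[:,:,k] for the frontal slices: S₁ = [[2, -27], [6, -27]], S₂ = [[-2, 0], [-6, 0]], S₃ = [[-4, -18], [-12, -18]].
If T = a₁ ∘ b₁ ∘ c₁ + a₂ ∘ b₂ ∘ c₂ then each S_k = c₁[k]·a₁b₁ᵀ + c₂[k]·a₂b₂ᵀ. S₁ and S₂ are linearly independent, so a₁b₁ᵀ and a₂b₂ᵀ must span the same plane of matrices: they are the rank-1 matrices of the form x·S₁ + y·S₂.
det(x·S₁ + y·S₂) is 108·x² − 108·xy = 108·(x − y)(x), vanishing at (x:y) = (1:1) and (0:1).
M₁ = S₁ + S₂ = [[0, -27], [0, -27]] = (-27)·[1, 1][0, 1]ᵀ and M₂ = S₂ = [[-2, 0], [-6, 0]] = (-2)·[1, 3][1, 0]ᵀ, so take a₁ = [1, 1], b₁ = [0, 1], a₂ = [1, 3], b₂ = [1, 0].
Each slice is an integer combination of E₁ = a₁b₁ᵀ and E₂ = a₂b₂ᵀ: S₁ = −27·E₁ + 2·E₂, S₂ = −2·E₂, S₃ = −18·E₁ − 4·E₂; reading off coefficients, c₁ = [-27, 0, -18] and c₂ = [2, -2, -4].
Hence T = [1, 1] ∘ [0, 1] ∘ [-27, 0, -18] + [1, 3] ∘ [1, 0] ∘ [2, -2, -4], so rank(T) ≤ 2.
These bounds meet, so rank(T) = 2.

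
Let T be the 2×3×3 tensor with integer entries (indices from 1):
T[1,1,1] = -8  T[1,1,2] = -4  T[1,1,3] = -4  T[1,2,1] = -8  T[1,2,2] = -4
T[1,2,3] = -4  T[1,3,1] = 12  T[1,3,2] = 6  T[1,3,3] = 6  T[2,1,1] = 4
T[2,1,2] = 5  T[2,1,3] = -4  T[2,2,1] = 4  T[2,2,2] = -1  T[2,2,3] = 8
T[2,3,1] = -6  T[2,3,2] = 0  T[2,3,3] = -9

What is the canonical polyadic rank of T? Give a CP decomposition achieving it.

rank(T) = 2

Lower bound: the mode-3 unfolding of T (rows indexed by k, columns by (i,j) = (1,1), (1,2), (1,3), (2,1), (2,2), (2,3)) is [[-8, -8, 12, 4, 4, -6], [-4, -4, 6, 5, -1, 0], [-4, -4, 6, -4, 8, -9]].
There the 2×2 minor on rows k ∈ {1, 2}, columns (i,j) ∈ {(1,1), (2,1)} is det [[-8, 4], [-4, 5]] = -24 ≠ 0, so this unfolding has rank ≥ 2; CP rank is at least every unfolding rank, so rank(T) ≥ 2. (Unfolding ranks only ever bound the CP rank from below — rank(T) can be strictly larger than all of them — so the matching upper bound has to come from an explicit 2-term decomposition.)
Upper bound — finding two terms. Write S_k = T[:,:,k] for the frontal slices: S₁ = [[-8, -8, 12], [4, 4, -6]], S₂ = [[-4, -4, 6], [5, -1, 0]], S₃ = [[-4, -4, 6], [-4, 8, -9]].
If T = a₁ ∘ b₁ ∘ c₁ + a₂ ∘ b₂ ∘ c₂ then each S_k = c₁[k]·a₁b₁ᵀ + c₂[k]·a₂b₂ᵀ. S₁ and S₂ are linearly independent, so a₁b₁ᵀ and a₂b₂ᵀ must span the same plane of matrices: they are the rank-1 matrices of the form x·S₁ + y·S₂.
The 2×2 minor of x·S₁ + y·S₂ on rows {1,2}, columns {1,2} is 48·xy + 24·y² = 24·(y)(2·x + y), vanishing at (x:y) = (1:0) and (1:-2).
M₁ = S₁ = [[-8, -8, 12], [4, 4, -6]] = (-2)·[2, -1][2, 2, -3]ᵀ and M₂ = S₁ − 2·S₂ = [[0, 0, 0], [-6, 6, -6]] = (-6)·[0, 1][1, -1, 1]ᵀ, so take a₁ = [2, -1], b₁ = [2, 2, -3], a₂ = [0, 1], b₂ = [1, -1, 1].
Each slice is an integer combination of E₁ = a₁b₁ᵀ and E₂ = a₂b₂ᵀ: S₁ = −2·E₁, S₂ = −E₁ + 3·E₂, S₃ = −E₁ − 6·E₂; reading off coefficients, c₁ = [-2, -1, -1] and c₂ = [0, 3, -6].
Hence T = [2, -1] ∘ [2, 2, -3] ∘ [-2, -1, -1] + [0, 1] ∘ [1, -1, 1] ∘ [0, 3, -6], so rank(T) ≤ 2.
These bounds meet, so rank(T) = 2.
Check entry T[2,3,2] = 0: (-1)·(-3)·(-1) + (1)·(1)·(3) = 0.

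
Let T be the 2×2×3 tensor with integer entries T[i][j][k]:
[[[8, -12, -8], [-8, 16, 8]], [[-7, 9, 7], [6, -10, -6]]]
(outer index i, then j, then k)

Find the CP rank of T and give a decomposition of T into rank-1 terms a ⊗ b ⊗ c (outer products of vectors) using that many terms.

rank(T) = 2

Lower bound: the mode-3 unfolding of T (rows indexed by k, columns by (i,j) = (0,0), (0,1), (1,0), (1,1)) is [[8, -8, -7, 6], [-12, 16, 9, -10], [-8, 8, 7, -6]].
There the 2×2 minor on rows k ∈ {0, 1}, columns (i,j) ∈ {(0,0), (0,1)} is det [[8, -8], [-12, 16]] = 32 ≠ 0, so this unfolding has rank ≥ 2; CP rank is at least every unfolding rank, so rank(T) ≥ 2. (This is only a lower bound: in general the CP rank may exceed every unfolding rank, so we still need to exhibit 2 rank-1 terms summing to T.)
Upper bound — finding two terms. Write S_k = T[:,:,k] for the frontal slices: S₀ = [[8, -8], [-7, 6]], S₁ = [[-12, 16], [9, -10]], S₂ = [[-8, 8], [7, -6]].
If T = a₁ ⊗ b₁ ⊗ c₁ + a₂ ⊗ b₂ ⊗ c₂ then each S_k = c₁[k]·a₁b₁ᵀ + c₂[k]·a₂b₂ᵀ. S₀ and S₁ are linearly independent, so a₁b₁ᵀ and a₂b₂ᵀ must span the same plane of matrices: they are the rank-1 matrices of the form x·S₀ + y·S₁.
det(x·S₀ + y·S₁) is −8·x² + 32·xy − 24·y² = (-8)·(x − 3·y)(x − y), vanishing at (x:y) = (3:1) and (1:1).
M₁ = 3·S₀ + S₁ = [[12, -8], [-12, 8]] = 4·(1, -1)(3, -2)ᵀ and M₂ = S₀ + S₁ = [[-4, 8], [2, -4]] = (-2)·(2, -1)(1, -2)ᵀ, so take a₁ = (1, -1), b₁ = (3, -2), a₂ = (2, -1), b₂ = (1, -2).
Each slice is an integer combination of E₁ = a₁b₁ᵀ and E₂ = a₂b₂ᵀ: S₀ = 2·E₁ + E₂, S₁ = −2·E₁ − 3·E₂, S₂ = −2·E₁ − E₂; reading off coefficients, c₁ = (2, -2, -2) and c₂ = (1, -3, -1).
Hence T = (1, -1) ⊗ (3, -2) ⊗ (2, -2, -2) + (2, -1) ⊗ (1, -2) ⊗ (1, -3, -1), so rank(T) ≤ 2.
These bounds meet, so rank(T) = 2.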